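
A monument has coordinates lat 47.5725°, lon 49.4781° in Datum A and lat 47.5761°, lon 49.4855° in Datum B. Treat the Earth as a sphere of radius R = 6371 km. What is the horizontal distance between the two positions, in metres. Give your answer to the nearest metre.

Δφ = 47.5761° − 47.5725° = +0.0036°; Δλ = 49.4855° − 49.4781° = +0.0074°.
1° along a meridian = πR/180 = 111195 m.
ΔN = Δφ × 111195 = 400.3 m; ΔE = Δλ × 111195 × cos(47.5725°) = +0.0074 × 111195 × 0.674657 = 555.1 m.
Distance = √(ΔE² + ΔN²) = √(555.1² + 400.3²) = 684.4 m.

684 m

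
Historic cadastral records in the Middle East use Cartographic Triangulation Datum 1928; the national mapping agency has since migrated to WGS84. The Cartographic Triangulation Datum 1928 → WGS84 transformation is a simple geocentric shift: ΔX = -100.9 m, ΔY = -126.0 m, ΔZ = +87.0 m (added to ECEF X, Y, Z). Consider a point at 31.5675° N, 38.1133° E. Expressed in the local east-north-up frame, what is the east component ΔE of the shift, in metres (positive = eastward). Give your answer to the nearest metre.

The local east axis at (φ, λ) is (−sin λ, cos λ, 0), so ΔE = −sin(38.1133°)·(-100.9) + cos(38.1133°)·(-126.0) = -36.86 m.

ΔE = -37 m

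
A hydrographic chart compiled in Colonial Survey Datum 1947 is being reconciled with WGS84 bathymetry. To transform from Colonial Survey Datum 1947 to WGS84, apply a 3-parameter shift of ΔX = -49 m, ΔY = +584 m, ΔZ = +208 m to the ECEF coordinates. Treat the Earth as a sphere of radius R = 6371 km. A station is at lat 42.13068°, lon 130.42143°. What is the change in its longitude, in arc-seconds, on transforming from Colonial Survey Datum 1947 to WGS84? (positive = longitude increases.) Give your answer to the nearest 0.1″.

sin φ = 0.670824, cos φ = 0.741617, sin λ = 0.761296, cos λ = -0.648405.
East component: ΔE = −sin λ·ΔX + cos λ·ΔY = −(0.761296)(-49) + (-0.648405)(584) = -341.36 m.
1° of latitude spans πR/180 = 111195 m; at latitude φ, 1° of longitude spans that × cos φ = 82464.0 m, so Δλ = -341.36 / 82464.0 × 3600 = -14.902″.

Δλ = -14.9″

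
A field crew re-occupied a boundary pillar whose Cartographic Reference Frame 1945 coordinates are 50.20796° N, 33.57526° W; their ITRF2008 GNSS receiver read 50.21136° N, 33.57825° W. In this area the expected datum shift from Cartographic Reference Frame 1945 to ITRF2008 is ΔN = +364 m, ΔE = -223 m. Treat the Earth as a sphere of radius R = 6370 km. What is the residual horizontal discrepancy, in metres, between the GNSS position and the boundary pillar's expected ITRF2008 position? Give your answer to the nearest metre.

17 m

Observed coordinate differences: Δφ = +0.00340°, Δλ = -0.00299°.
Converting to metres (1° lat = 111177 m, cos φ = 0.640003): observed ΔN = 378.0 m, observed ΔE = -212.8 m.
Subtracting the expected shift leaves a residual of 378.0 − (364) = 14.0 m north and -212.8 − (-223) = 10.2 m east.
Residual distance = √(14.0² + 10.2²) = 17.4 m.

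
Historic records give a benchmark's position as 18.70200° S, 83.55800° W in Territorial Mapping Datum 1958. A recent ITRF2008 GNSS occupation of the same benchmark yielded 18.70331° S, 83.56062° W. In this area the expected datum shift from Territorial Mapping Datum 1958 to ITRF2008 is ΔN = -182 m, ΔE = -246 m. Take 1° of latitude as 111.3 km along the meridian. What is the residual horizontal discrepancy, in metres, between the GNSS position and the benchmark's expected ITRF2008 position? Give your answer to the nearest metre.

Observed coordinate differences: Δφ = -0.00131°, Δλ = -0.00262°.
Converting to metres (1° lat = 111300 m, cos φ = 0.947199): observed ΔN = -145.8 m, observed ΔE = -276.2 m.
Subtracting the expected shift leaves a residual of -145.8 − (-182) = 36.2 m north and -276.2 − (-246) = -30.2 m east.
Residual distance = √(36.2² + (-30.2)²) = 47.1 m.

47 m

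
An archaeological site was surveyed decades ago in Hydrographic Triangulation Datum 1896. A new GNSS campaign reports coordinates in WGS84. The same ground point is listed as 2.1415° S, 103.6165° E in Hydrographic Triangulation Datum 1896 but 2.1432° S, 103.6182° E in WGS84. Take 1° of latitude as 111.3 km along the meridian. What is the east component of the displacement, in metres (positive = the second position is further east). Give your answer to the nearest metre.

ΔE = 189 m

Δφ = -2.1432° − -2.1415° = -0.0017°; Δλ = 103.6182° − 103.6165° = +0.0017°.
ΔN = Δφ × 111300 = -189.2 m; ΔE = Δλ × 111300 × cos(-2.1415°) = +0.0017 × 111300 × 0.999302 = 189.1 m.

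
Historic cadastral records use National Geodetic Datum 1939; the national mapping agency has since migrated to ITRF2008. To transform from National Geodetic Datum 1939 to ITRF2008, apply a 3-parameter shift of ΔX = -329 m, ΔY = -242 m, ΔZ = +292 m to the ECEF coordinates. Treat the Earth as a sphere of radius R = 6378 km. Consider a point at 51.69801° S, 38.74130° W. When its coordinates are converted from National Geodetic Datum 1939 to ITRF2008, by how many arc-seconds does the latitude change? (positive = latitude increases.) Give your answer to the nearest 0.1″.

sin φ = -0.784755, cos φ = 0.619806, sin λ = -0.625805, cos λ = 0.779980.
North component: ΔN = −sin φ cos λ·ΔX − sin φ sin λ·ΔY + cos φ·ΔZ = −(-0.784755)(0.779980)(-329) − (-0.784755)(-0.625805)(-242) + (0.619806)(292) = 98.45 m.
1° of latitude spans πR/180 = 111317 m, so Δφ = 98.45 / 111317 × 3600 = 3.184″.

Δφ = 3.2″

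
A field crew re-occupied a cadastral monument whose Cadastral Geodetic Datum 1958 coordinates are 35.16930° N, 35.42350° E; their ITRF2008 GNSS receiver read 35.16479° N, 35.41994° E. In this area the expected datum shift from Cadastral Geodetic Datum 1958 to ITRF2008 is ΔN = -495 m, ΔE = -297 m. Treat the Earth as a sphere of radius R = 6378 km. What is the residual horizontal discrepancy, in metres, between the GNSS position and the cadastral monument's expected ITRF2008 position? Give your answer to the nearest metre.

28 m

Observed coordinate differences: Δφ = -0.00451°, Δλ = -0.00356°.
Converting to metres (1° lat = 111317 m, cos φ = 0.817454): observed ΔN = -502.0 m, observed ΔE = -323.9 m.
Subtracting the expected shift leaves a residual of -502.0 − (-495) = -7.0 m north and -323.9 − (-297) = -26.9 m east.
Residual distance = √((-7.0)² + (-26.9)²) = 27.9 m.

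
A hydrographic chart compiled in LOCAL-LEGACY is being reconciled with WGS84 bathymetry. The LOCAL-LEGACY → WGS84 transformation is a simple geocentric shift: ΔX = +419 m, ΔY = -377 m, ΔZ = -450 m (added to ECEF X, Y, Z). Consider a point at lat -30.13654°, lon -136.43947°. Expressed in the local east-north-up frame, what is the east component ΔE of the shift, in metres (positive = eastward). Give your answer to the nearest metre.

ΔE = 562 m

The local east axis at (φ, λ) is (−sin λ, cos λ, 0), so ΔE = −sin(-136.43947°)·419 + cos(-136.43947°)·(-377) = 561.93 m.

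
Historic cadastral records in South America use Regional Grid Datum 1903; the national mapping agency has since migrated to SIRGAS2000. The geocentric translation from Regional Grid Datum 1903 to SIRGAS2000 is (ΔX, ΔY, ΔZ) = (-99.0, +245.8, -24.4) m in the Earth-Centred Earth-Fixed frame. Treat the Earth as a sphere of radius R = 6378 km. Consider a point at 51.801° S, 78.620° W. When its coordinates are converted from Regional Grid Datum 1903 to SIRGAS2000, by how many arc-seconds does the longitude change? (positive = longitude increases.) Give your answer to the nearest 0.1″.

sin φ = -0.785868, cos φ = 0.618395, sin λ = -0.980340, cos λ = 0.197315.
East component: ΔE = −sin λ·ΔX + cos λ·ΔY = −(-0.980340)(-99.0) + (0.197315)(245.8) = -48.55 m.
1° of latitude spans πR/180 = 111317 m; at latitude φ, 1° of longitude spans that × cos φ = 68837.9 m, so Δλ = -48.55 / 68837.9 × 3600 = -2.539″.

Δλ = -2.5″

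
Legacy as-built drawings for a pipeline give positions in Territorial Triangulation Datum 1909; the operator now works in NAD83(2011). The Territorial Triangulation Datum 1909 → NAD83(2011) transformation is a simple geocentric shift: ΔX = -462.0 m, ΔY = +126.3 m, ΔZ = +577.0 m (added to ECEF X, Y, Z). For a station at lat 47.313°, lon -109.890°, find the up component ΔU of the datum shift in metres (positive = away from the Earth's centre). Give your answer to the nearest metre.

At φ = 47.313°, λ = -109.890°: sin φ = 0.735068, cos φ = 0.677993, sin λ = -0.940348, cos λ = -0.340215.
ΔU = cos φ cos λ·ΔX + cos φ sin λ·ΔY + sin φ·ΔZ = (0.677993)(-0.340215)(-462.0) + (0.677993)(-0.940348)(126.3) + (0.735068)(577.0) = 450.18 m.

ΔU = 450 m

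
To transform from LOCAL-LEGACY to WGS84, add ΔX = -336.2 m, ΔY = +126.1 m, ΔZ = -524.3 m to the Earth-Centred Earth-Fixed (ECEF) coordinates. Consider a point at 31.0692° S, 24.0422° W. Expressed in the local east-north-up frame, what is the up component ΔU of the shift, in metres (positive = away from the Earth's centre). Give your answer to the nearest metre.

At φ = -31.0692°, λ = -24.0422°: sin φ = -0.516073, cos φ = 0.856545, sin λ = -0.407409, cos λ = 0.913246.
ΔU = cos φ cos λ·ΔX + cos φ sin λ·ΔY + sin φ·ΔZ = (0.856545)(0.913246)(-336.2) + (0.856545)(-0.407409)(126.1) + (-0.516073)(-524.3) = -36.41 m.

ΔU = -36 m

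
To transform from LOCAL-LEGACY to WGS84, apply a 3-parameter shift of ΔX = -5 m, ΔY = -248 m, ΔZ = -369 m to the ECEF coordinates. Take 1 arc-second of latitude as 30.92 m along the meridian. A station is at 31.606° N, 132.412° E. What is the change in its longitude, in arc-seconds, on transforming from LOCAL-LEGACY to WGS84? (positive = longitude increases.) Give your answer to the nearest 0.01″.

sin φ = 0.524075, cos φ = 0.851672, sin λ = 0.738314, cos λ = -0.674457.
East component: ΔE = −sin λ·ΔX + cos λ·ΔY = −(0.738314)(-5) + (-0.674457)(-248) = 170.96 m.
1° of latitude spans 3600 × 30.92 = 111312 m; at latitude φ, 1° of longitude spans that × cos φ = 94801.3 m, so Δλ = 170.96 / 94801.3 × 3600 = 6.492″.

Δλ = 6.49″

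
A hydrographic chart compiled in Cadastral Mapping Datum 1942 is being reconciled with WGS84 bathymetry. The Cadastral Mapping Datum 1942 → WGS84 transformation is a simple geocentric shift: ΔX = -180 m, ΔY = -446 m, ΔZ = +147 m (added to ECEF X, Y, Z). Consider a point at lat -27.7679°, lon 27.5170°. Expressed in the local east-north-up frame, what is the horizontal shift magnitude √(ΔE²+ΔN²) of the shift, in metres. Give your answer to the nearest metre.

The local east axis at (φ, λ) is (−sin λ, cos λ, 0), so ΔE = −sin(27.5170°)·(-180) + cos(27.5170°)·(-446) = -312.38 m.
The local north axis is (−sin φ cos λ, −sin φ sin λ, cos φ), giving ΔN = -74.374 − 96.000 + 130.072 = -40.30 m.
Horizontal magnitude = √(ΔE² + ΔN²) = √((-312.38)² + (-40.30)²) = 314.97 m.

315 m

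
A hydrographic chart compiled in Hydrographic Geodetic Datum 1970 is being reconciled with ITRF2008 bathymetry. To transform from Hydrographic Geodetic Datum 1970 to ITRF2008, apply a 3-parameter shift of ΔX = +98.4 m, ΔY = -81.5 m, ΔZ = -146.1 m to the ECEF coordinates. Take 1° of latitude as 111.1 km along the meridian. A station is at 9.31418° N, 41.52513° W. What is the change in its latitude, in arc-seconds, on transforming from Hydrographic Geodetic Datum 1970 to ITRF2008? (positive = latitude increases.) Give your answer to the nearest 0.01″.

sin φ = 0.161848, cos φ = 0.986816, sin λ = -0.662948, cos λ = 0.748665.
North component: ΔN = −sin φ cos λ·ΔX − sin φ sin λ·ΔY + cos φ·ΔZ = −(0.161848)(0.748665)(98.4) − (0.161848)(-0.662948)(-81.5) + (0.986816)(-146.1) = -164.84 m.
1° of latitude spans 111100 m, so Δφ = -164.84 / 111100 × 3600 = -5.341″.

Δφ = -5.34″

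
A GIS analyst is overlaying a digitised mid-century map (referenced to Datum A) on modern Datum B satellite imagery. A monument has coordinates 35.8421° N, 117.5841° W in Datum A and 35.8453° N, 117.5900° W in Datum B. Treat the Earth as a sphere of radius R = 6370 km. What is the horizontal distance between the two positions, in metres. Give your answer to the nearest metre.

Δφ = 35.8453° − 35.8421° = +0.0032°; Δλ = -117.5900° − -117.5841° = -0.0059°.
1° along a meridian = πR/180 = 111177 m.
ΔN = Δφ × 111177 = 355.8 m; ΔE = Δλ × 111177 × cos(35.8421°) = -0.0059 × 111177 × 0.810634 = -531.7 m.
Distance = √(ΔE² + ΔN²) = √((-531.7)² + 355.8²) = 639.8 m.

640 m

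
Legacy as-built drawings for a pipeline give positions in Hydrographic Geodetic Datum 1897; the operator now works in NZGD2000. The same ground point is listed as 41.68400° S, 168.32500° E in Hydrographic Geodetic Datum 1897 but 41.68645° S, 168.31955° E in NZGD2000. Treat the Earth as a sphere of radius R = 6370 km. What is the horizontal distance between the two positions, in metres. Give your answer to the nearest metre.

528 m

Δφ = -41.68645° − -41.68400° = -0.00245°; Δλ = 168.31955° − 168.32500° = -0.00545°.
1° along a meridian = πR/180 = 111177 m.
ΔN = Δφ × 111177 = -272.4 m; ΔE = Δλ × 111177 × cos(-41.68400°) = -0.00545 × 111177 × 0.746824 = -452.5 m.
Distance = √(ΔE² + ΔN²) = √((-452.5)² + (-272.4)²) = 528.2 m.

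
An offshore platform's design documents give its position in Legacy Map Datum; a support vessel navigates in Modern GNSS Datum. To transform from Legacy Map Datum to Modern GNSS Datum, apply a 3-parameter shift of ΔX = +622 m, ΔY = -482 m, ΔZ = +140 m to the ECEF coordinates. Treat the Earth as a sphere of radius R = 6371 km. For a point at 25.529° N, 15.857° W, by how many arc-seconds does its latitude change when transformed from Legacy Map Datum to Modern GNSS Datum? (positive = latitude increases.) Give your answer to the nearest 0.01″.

sin φ = 0.430968, cos φ = 0.902367, sin λ = -0.273237, cos λ = 0.961947.
North component: ΔN = −sin φ cos λ·ΔX − sin φ sin λ·ΔY + cos φ·ΔZ = −(0.430968)(0.961947)(622) − (0.430968)(-0.273237)(-482) + (0.902367)(140) = -188.29 m.
1° of latitude spans πR/180 = 111195 m, so Δφ = -188.29 / 111195 × 3600 = -6.096″.

Δφ = -6.10″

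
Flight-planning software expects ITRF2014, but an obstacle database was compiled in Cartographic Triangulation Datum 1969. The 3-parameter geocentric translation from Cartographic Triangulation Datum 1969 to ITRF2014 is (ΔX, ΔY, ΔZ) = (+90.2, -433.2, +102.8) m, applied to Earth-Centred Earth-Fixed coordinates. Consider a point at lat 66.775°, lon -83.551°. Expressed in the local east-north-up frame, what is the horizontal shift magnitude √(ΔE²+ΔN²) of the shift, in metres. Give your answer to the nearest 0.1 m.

366.6 m

The local east axis at (φ, λ) is (−sin λ, cos λ, 0), so ΔE = −sin(-83.551°)·90.2 + cos(-83.551°)·(-433.2) = 40.97 m.
The local north axis is (−sin φ cos λ, −sin φ sin λ, cos φ), giving ΔN = -9.310 − 395.576 + 40.538 = -364.35 m.
Horizontal magnitude = √(ΔE² + ΔN²) = √(40.97² + (-364.35)²) = 366.64 m.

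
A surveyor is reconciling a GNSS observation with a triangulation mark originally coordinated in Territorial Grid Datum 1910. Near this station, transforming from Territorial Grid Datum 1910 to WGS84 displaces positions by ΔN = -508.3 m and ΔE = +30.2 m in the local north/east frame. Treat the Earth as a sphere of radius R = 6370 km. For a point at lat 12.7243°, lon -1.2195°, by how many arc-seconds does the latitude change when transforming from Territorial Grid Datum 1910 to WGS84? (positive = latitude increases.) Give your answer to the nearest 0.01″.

Δφ = -16.46″

On a sphere of radius R, 1 rad of latitude = R, so Δφ = ΔN / R = -508.3 / 6370000 = -7.9796e-05 rad = -16.459″.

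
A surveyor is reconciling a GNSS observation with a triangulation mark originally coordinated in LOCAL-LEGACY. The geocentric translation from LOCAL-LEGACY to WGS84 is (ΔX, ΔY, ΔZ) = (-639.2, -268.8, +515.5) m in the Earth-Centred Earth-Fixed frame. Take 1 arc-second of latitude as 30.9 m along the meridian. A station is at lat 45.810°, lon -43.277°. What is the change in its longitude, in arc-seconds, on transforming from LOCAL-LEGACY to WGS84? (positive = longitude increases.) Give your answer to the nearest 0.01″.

sin φ = 0.717032, cos φ = 0.697040, sin λ = -0.685526, cos λ = 0.728048.
East component: ΔE = −sin λ·ΔX + cos λ·ΔY = −(-0.685526)(-639.2) + (0.728048)(-268.8) = -633.89 m.
1° of latitude spans 3600 × 30.90 = 111240 m; at latitude φ, 1° of longitude spans that × cos φ = 77538.7 m, so Δλ = -633.89 / 77538.7 × 3600 = -29.430″.

Δλ = -29.43″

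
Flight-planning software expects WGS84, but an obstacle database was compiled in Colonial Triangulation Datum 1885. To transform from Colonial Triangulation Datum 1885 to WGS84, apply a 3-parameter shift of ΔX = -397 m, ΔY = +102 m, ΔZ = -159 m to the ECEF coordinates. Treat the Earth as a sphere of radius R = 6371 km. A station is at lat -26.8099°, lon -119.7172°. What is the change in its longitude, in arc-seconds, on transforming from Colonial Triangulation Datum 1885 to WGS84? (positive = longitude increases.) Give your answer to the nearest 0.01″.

Δλ = -14.34″

sin φ = -0.451032, cos φ = 0.892508, sin λ = -0.868483, cos λ = -0.495719.
East component: ΔE = −sin λ·ΔX + cos λ·ΔY = −(-0.868483)(-397) + (-0.495719)(102) = -395.35 m.
1° of latitude spans πR/180 = 111195 m; at latitude φ, 1° of longitude spans that × cos φ = 99242.4 m, so Δλ = -395.35 / 99242.4 × 3600 = -14.341″.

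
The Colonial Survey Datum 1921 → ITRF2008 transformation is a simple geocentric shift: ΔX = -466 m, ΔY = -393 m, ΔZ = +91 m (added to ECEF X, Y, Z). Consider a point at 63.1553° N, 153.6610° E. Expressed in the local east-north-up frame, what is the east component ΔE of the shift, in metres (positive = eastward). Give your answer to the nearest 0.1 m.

At φ = 63.1553°, λ = 153.6610°: sin φ = 0.892234, cos φ = 0.451574, sin λ = 0.443681, cos λ = -0.896185.
ΔE = −sin λ·ΔX + cos λ·ΔY = −(0.443681)·(-466) + (-0.896185)·(-393) = 558.96 m.

ΔE = 559.0 m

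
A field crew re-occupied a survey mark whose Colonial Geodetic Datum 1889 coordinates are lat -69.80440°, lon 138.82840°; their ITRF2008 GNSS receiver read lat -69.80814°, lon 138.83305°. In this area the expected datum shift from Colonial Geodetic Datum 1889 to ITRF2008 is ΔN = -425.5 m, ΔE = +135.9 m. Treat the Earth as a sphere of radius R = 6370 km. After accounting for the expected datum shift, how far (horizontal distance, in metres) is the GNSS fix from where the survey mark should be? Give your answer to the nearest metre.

44 m

Observed coordinate differences: Δφ = -0.00374°, Δλ = +0.00465°.
Converting to metres (1° lat = 111177 m, cos φ = 0.345226): observed ΔN = -415.8 m, observed ΔE = 178.5 m.
Subtracting the expected shift leaves a residual of -415.8 − (-425.5) = 9.7 m north and 178.5 − (135.9) = 42.6 m east.
Residual distance = √(9.7² + 42.6²) = 43.7 m.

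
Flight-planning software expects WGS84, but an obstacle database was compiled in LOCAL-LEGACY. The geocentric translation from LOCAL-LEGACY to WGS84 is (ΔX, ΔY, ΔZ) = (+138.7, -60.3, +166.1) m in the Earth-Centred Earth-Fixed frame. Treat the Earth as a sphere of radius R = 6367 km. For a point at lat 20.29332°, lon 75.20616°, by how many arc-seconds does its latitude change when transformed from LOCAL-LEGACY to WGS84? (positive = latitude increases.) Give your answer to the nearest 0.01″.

sin φ = 0.346826, cos φ = 0.937929, sin λ = 0.966851, cos λ = 0.255342.
North component: ΔN = −sin φ cos λ·ΔX − sin φ sin λ·ΔY + cos φ·ΔZ = −(0.346826)(0.255342)(138.7) − (0.346826)(0.966851)(-60.3) + (0.937929)(166.1) = 163.73 m.
1° of latitude spans πR/180 = 111125 m, so Δφ = 163.73 / 111125 × 3600 = 5.304″.

Δφ = 5.30″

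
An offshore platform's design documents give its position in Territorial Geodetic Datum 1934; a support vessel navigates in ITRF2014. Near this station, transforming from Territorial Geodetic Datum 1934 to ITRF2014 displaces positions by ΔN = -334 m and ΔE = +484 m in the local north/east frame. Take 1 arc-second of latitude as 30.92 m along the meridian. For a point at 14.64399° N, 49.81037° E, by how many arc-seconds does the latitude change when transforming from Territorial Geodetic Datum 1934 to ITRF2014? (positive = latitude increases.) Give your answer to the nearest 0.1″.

1″ of latitude = 30.92 m, so Δφ = -334.0 / 30.92 = -10.802″.

Δφ = -10.8″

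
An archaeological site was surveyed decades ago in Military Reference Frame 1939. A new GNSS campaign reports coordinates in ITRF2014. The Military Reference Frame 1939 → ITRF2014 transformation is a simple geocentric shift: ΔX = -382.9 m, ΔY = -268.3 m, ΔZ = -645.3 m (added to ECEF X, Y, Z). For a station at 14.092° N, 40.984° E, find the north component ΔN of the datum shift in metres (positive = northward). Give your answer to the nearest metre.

ΔN = -513 m

At φ = 14.092°, λ = 40.984°: sin φ = 0.243480, cos φ = 0.969906, sin λ = 0.655848, cos λ = 0.754893.
ΔN = −sin φ cos λ·ΔX − sin φ sin λ·ΔY + cos φ·ΔZ = −(0.243480)(0.754893)(-382.9) − (0.243480)(0.655848)(-268.3) + (0.969906)(-645.3) = -512.66 m.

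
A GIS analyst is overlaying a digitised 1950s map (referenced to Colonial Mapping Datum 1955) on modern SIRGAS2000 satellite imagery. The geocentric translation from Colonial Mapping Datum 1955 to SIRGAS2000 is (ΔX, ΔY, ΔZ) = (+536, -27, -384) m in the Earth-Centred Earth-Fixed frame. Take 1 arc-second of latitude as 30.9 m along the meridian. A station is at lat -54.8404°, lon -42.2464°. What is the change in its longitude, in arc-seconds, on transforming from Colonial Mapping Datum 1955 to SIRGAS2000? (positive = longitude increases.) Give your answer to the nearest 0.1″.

sin φ = -0.817551, cos φ = 0.575856, sin λ = -0.672320, cos λ = 0.740260.
East component: ΔE = −sin λ·ΔX + cos λ·ΔY = −(-0.672320)(536) + (0.740260)(-27) = 340.38 m.
1° of latitude spans 3600 × 30.90 = 111240 m; at latitude φ, 1° of longitude spans that × cos φ = 64058.2 m, so Δλ = 340.38 / 64058.2 × 3600 = 19.129″.

Δλ = 19.1″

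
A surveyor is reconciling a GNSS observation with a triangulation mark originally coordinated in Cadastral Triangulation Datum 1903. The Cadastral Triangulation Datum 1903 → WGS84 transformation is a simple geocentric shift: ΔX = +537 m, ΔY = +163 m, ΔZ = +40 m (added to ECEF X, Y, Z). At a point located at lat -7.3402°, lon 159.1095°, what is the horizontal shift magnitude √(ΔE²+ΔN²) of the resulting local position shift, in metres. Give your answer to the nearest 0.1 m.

The local east axis at (φ, λ) is (−sin λ, cos λ, 0), so ΔE = −sin(159.1095°)·537 + cos(159.1095°)·163 = -343.77 m.
The local north axis is (−sin φ cos λ, −sin φ sin λ, cos φ), giving ΔN = -64.097 + 7.426 + 39.672 = -17.00 m.
Horizontal magnitude = √(ΔE² + ΔN²) = √((-343.77)² + (-17.00)²) = 344.19 m.

344.2 m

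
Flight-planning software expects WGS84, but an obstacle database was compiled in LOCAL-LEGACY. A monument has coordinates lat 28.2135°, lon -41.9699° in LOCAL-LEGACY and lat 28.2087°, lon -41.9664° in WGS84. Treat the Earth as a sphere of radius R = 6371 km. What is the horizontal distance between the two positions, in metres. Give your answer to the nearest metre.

Δφ = 28.2087° − 28.2135° = -0.0048°; Δλ = -41.9664° − -41.9699° = +0.0035°.
1° along a meridian = πR/180 = 111195 m.
ΔN = Δφ × 111195 = -533.7 m; ΔE = Δλ × 111195 × cos(28.2135°) = +0.0035 × 111195 × 0.881192 = 342.9 m.
Distance = √(ΔE² + ΔN²) = √(342.9² + (-533.7)²) = 634.4 m.

634 m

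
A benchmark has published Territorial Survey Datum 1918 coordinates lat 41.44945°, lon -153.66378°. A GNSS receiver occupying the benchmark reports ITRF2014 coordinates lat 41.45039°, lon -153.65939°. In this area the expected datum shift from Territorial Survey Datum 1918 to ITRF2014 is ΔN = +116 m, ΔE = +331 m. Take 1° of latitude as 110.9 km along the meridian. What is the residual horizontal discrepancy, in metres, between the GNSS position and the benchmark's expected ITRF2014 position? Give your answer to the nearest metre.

36 m

Observed coordinate differences: Δφ = +0.00094°, Δλ = +0.00439°.
Converting to metres (1° lat = 110900 m, cos φ = 0.749540): observed ΔN = 104.2 m, observed ΔE = 364.9 m.
Subtracting the expected shift leaves a residual of 104.2 − (116) = -11.8 m north and 364.9 − (331) = 33.9 m east.
Residual distance = √((-11.8)² + 33.9²) = 35.9 m.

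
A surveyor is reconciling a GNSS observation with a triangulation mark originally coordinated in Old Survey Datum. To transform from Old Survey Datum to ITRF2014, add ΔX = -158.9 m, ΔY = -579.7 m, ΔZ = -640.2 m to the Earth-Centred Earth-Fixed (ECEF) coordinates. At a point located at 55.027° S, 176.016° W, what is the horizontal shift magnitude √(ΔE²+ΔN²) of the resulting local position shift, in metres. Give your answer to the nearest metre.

At φ = -55.027°, λ = -176.016°: sin φ = -0.819422, cos φ = 0.573190, sin λ = -0.069478, cos λ = -0.997583.
ΔE = −sin λ·ΔX + cos λ·ΔY = −(-0.069478)·(-158.9) + (-0.997583)·(-579.7) = 567.26 m.
ΔN = −sin φ cos λ·ΔX − sin φ sin λ·ΔY + cos φ·ΔZ = −(-0.819422)(-0.997583)(-158.9) − (-0.819422)(-0.069478)(-579.7) + (0.573190)(-640.2) = -204.06 m.
Horizontal magnitude = √(ΔE² + ΔN²) = √(567.26² + (-204.06)²) = 602.85 m.

603 m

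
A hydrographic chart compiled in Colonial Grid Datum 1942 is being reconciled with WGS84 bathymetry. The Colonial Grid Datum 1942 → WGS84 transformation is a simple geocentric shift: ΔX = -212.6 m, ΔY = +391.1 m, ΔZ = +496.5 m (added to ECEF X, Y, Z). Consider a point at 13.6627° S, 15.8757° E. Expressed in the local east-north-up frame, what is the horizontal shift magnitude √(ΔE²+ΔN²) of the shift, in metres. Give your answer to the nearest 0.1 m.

The local east axis at (φ, λ) is (−sin λ, cos λ, 0), so ΔE = −sin(15.8757°)·(-212.6) + cos(15.8757°)·391.1 = 434.34 m.
The local north axis is (−sin φ cos λ, −sin φ sin λ, cos φ), giving ΔN = -48.302 + 25.271 + 482.451 = 459.42 m.
Horizontal magnitude = √(ΔE² + ΔN²) = √(434.34² + 459.42²) = 632.23 m.

632.2 m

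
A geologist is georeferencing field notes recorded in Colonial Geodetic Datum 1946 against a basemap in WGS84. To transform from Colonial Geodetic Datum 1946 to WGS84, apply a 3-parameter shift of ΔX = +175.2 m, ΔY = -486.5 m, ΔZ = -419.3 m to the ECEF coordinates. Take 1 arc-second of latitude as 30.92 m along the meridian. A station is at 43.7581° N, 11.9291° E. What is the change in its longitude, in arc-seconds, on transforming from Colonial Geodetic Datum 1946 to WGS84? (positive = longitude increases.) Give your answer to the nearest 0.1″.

sin φ = 0.691615, cos φ = 0.722266, sin λ = 0.206701, cos λ = 0.978404.
East component: ΔE = −sin λ·ΔX + cos λ·ΔY = −(0.206701)(175.2) + (0.978404)(-486.5) = -512.21 m.
1° of latitude spans 3600 × 30.92 = 111312 m; at latitude φ, 1° of longitude spans that × cos φ = 80396.9 m, so Δλ = -512.21 / 80396.9 × 3600 = -22.936″.

Δλ = -22.9″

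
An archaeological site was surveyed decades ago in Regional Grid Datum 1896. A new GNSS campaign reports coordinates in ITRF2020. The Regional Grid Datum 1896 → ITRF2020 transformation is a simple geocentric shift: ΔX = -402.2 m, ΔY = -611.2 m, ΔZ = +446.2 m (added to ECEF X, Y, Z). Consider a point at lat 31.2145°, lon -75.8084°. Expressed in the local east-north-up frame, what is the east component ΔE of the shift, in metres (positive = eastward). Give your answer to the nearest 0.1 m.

At φ = 31.2145°, λ = -75.8084°: sin φ = 0.518243, cos φ = 0.855233, sin λ = -0.969481, cos λ = 0.245165.
ΔE = −sin λ·ΔX + cos λ·ΔY = −(-0.969481)·(-402.2) + (0.245165)·(-611.2) = -539.77 m.

ΔE = -539.8 m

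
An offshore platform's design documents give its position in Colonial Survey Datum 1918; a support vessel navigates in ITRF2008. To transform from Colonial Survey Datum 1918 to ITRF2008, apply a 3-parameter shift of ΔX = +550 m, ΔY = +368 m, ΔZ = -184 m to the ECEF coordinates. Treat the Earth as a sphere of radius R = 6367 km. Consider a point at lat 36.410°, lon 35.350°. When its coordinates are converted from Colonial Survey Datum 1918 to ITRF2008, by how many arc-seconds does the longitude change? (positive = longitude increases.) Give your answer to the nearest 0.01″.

sin φ = 0.593559, cos φ = 0.804790, sin λ = 0.578570, cos λ = 0.815633.
East component: ΔE = −sin λ·ΔX + cos λ·ΔY = −(0.578570)(550) + (0.815633)(368) = -18.06 m.
1° of latitude spans πR/180 = 111125 m; at latitude φ, 1° of longitude spans that × cos φ = 89432.4 m, so Δλ = -18.06 / 89432.4 × 3600 = -0.727″.

Δλ = -0.73″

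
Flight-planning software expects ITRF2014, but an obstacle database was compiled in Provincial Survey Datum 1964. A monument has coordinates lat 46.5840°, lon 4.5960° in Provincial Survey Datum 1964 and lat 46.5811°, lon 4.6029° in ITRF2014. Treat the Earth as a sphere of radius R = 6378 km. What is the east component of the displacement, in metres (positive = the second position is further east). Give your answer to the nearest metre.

Δφ = 46.5811° − 46.5840° = -0.0029°; Δλ = 4.6029° − 4.5960° = +0.0069°.
1° along a meridian = πR/180 = 111317 m.
ΔN = Δφ × 111317 = -322.8 m; ΔE = Δλ × 111317 × cos(46.5840°) = +0.0069 × 111317 × 0.687290 = 527.9 m.

ΔE = 528 m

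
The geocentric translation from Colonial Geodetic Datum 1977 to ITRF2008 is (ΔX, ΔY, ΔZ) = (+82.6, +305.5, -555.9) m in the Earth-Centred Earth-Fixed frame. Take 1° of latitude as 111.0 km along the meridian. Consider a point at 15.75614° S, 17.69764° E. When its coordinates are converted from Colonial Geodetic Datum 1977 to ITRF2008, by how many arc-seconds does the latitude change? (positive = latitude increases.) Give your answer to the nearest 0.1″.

sin φ = -0.271544, cos φ = 0.962426, sin λ = 0.303994, cos λ = 0.952674.
North component: ΔN = −sin φ cos λ·ΔX − sin φ sin λ·ΔY + cos φ·ΔZ = −(-0.271544)(0.952674)(82.6) − (-0.271544)(0.303994)(305.5) + (0.962426)(-555.9) = -488.43 m.
1° of latitude spans 111000 m, so Δφ = -488.43 / 111000 × 3600 = -15.841″.

Δφ = -15.8″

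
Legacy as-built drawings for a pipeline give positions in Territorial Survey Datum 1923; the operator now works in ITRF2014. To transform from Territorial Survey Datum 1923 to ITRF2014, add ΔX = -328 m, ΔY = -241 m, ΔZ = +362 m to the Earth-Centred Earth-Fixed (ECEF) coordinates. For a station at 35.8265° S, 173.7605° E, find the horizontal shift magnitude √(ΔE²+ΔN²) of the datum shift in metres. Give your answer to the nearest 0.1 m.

The local east axis at (φ, λ) is (−sin λ, cos λ, 0), so ΔE = −sin(173.7605°)·(-328) + cos(173.7605°)·(-241) = 275.22 m.
The local north axis is (−sin φ cos λ, −sin φ sin λ, cos φ), giving ΔN = 190.852 − 15.332 + 293.507 = 469.03 m.
Horizontal magnitude = √(ΔE² + ΔN²) = √(275.22² + 469.03²) = 543.81 m.

543.8 m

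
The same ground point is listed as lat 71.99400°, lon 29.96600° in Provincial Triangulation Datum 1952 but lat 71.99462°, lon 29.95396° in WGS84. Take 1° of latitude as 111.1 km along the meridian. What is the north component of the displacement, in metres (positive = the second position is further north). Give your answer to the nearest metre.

Δφ = 71.99462° − 71.99400° = +0.00062°; Δλ = 29.95396° − 29.96600° = -0.01204°.
ΔN = Δφ × 111100 = 68.9 m; ΔE = Δλ × 111100 × cos(71.99400°) = -0.01204 × 111100 × 0.309117 = -413.5 m.

ΔN = 69 m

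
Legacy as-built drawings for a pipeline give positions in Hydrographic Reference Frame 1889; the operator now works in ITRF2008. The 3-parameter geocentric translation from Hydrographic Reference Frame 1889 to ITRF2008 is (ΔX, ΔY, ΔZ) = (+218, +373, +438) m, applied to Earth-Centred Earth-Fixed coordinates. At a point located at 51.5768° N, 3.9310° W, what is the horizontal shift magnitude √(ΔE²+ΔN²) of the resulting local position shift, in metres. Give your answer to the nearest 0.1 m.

At φ = 51.5768°, λ = -3.9310°: sin φ = 0.783442, cos φ = 0.621465, sin λ = -0.068555, cos λ = 0.997647.
ΔE = −sin λ·ΔX + cos λ·ΔY = −(-0.068555)·(218) + (0.997647)·(373) = 387.07 m.
ΔN = −sin φ cos λ·ΔX − sin φ sin λ·ΔY + cos φ·ΔZ = −(0.783442)(0.997647)(218) − (0.783442)(-0.068555)(373) + (0.621465)(438) = 121.85 m.
Horizontal magnitude = √(ΔE² + ΔN²) = √(387.07² + 121.85²) = 405.79 m.

405.8 m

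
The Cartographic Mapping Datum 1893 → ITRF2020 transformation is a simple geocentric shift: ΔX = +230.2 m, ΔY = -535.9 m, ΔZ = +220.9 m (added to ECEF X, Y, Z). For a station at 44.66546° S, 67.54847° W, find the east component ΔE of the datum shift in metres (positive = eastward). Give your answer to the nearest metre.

At φ = -44.66546°, λ = -67.54847°: sin φ = -0.702966, cos φ = 0.711223, sin λ = -0.924203, cos λ = 0.381902.
ΔE = −sin λ·ΔX + cos λ·ΔY = −(-0.924203)·(230.2) + (0.381902)·(-535.9) = 8.09 m.

ΔE = 8 m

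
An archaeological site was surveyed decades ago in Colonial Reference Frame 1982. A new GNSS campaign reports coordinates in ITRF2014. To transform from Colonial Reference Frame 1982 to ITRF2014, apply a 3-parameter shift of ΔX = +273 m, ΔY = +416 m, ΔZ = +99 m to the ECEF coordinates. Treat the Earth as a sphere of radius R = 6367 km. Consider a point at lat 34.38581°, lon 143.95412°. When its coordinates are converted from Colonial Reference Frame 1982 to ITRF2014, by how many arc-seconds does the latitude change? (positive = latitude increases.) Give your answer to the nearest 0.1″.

sin φ = 0.564763, cos φ = 0.825253, sin λ = 0.588433, cos λ = -0.808546.
North component: ΔN = −sin φ cos λ·ΔX − sin φ sin λ·ΔY + cos φ·ΔZ = −(0.564763)(-0.808546)(273) − (0.564763)(0.588433)(416) + (0.825253)(99) = 68.11 m.
1° of latitude spans πR/180 = 111125 m, so Δφ = 68.11 / 111125 × 3600 = 2.207″.

Δφ = 2.2″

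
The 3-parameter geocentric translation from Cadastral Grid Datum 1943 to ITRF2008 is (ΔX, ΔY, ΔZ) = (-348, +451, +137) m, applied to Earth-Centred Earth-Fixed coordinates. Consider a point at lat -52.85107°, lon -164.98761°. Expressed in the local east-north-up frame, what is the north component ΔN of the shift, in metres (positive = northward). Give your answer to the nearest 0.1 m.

ΔN = 257.5 m

At φ = -52.85107°, λ = -164.98761°: sin φ = -0.797069, cos φ = 0.603889, sin λ = -0.259028, cos λ = -0.965870.
ΔN = −sin φ cos λ·ΔX − sin φ sin λ·ΔY + cos φ·ΔZ = −(-0.797069)(-0.965870)(-348) − (-0.797069)(-0.259028)(451) + (0.603889)(137) = 257.53 m.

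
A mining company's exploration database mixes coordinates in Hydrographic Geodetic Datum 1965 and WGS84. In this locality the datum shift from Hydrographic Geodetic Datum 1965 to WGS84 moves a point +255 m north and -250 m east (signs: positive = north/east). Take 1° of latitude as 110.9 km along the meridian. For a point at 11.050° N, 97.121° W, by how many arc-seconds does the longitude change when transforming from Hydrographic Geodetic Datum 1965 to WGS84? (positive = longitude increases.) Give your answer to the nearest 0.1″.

At latitude 11.050°, cos φ = 0.981460.
1° of longitude at this latitude = 110.9 × cos φ = 108.84 km, so Δλ = -250.0 / 108843.9 = -0.0022969° = -8.269″.

Δλ = -8.3″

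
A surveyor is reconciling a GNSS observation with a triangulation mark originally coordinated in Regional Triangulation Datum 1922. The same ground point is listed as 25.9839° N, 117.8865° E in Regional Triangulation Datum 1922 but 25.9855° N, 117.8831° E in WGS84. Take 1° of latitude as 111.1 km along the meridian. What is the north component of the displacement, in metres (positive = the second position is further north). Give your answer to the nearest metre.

ΔN = 178 m

Δφ = 25.9855° − 25.9839° = +0.0016°; Δλ = 117.8831° − 117.8865° = -0.0034°.
ΔN = Δφ × 111100 = 177.8 m; ΔE = Δλ × 111100 × cos(25.9839°) = -0.0034 × 111100 × 0.898917 = -339.6 m.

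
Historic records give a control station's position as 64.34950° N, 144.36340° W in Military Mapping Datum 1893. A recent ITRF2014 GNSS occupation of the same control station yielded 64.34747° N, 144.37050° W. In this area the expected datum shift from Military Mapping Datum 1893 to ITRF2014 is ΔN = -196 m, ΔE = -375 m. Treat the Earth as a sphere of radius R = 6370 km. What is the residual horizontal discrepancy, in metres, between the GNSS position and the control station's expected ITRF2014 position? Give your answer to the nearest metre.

45 m

Observed coordinate differences: Δφ = -0.00203°, Δλ = -0.00710°.
Converting to metres (1° lat = 111177 m, cos φ = 0.432880): observed ΔN = -225.7 m, observed ΔE = -341.7 m.
Subtracting the expected shift leaves a residual of -225.7 − (-196) = -29.7 m north and -341.7 − (-375) = 33.3 m east.
Residual distance = √((-29.7)² + 33.3²) = 44.6 m.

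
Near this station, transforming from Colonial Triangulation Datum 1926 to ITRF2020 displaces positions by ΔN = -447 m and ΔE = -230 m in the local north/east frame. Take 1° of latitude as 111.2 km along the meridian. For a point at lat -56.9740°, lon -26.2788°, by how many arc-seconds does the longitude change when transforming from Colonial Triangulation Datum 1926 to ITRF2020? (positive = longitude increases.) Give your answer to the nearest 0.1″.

Δλ = -13.7″

At latitude -56.9740°, cos φ = 0.545020.
1° of longitude at this latitude = 111.2 × cos φ = 60.61 km, so Δλ = -230.0 / 60606.2 = -0.0037950° = -13.662″.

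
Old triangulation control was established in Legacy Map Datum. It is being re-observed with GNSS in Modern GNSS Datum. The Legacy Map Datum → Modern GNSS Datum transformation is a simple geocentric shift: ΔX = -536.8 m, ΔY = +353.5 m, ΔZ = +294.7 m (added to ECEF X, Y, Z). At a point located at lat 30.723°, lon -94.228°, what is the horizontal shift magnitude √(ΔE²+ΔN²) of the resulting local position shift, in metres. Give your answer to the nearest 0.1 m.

697.1 m

At φ = 30.723°, λ = -94.228°: sin φ = 0.510888, cos φ = 0.859647, sin λ = -0.997279, cos λ = -0.073726.
ΔE = −sin λ·ΔX + cos λ·ΔY = −(-0.997279)·(-536.8) + (-0.073726)·(353.5) = -561.40 m.
ΔN = −sin φ cos λ·ΔX − sin φ sin λ·ΔY + cos φ·ΔZ = −(0.510888)(-0.073726)(-536.8) − (0.510888)(-0.997279)(353.5) + (0.859647)(294.7) = 413.23 m.
Horizontal magnitude = √(ΔE² + ΔN²) = √((-561.40)² + 413.23²) = 697.08 m.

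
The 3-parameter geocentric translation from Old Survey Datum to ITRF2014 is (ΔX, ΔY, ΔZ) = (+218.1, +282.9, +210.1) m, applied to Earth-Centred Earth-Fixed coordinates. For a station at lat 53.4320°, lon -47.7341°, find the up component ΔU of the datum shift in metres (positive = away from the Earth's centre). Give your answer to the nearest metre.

The local up (radial) axis is (cos φ cos λ, cos φ sin λ, sin φ), giving ΔU = 87.393 − 124.729 + 168.742 = 131.41 m.

ΔU = 131 m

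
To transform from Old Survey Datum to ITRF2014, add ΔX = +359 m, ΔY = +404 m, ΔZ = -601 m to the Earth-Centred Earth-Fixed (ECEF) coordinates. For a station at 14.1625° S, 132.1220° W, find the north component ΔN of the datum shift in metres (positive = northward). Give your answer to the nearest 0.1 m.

The local north axis is (−sin φ cos λ, −sin φ sin λ, cos φ), giving ΔN = -58.914 − 73.317 − 582.733 = -714.96 m.

ΔN = -715.0 m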